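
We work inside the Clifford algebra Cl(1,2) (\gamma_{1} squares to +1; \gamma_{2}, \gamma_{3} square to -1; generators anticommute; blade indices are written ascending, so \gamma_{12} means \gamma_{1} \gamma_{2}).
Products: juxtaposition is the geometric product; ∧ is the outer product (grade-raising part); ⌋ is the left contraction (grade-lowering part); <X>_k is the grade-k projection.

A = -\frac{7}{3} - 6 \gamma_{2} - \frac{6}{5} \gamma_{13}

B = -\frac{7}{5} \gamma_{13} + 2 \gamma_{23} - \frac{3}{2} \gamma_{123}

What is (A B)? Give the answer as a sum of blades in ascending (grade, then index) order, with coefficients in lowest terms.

step 1: \frac{42}{25} - \frac{9}{5} \gamma_{2} + 12 \gamma_{3} - \frac{12}{5} \gamma_{12} + \frac{184}{15} \gamma_{13} - \frac{14}{3} \gamma_{23} - \frac{49}{10} \gamma_{123}
Answer: \frac{42}{25} - \frac{9}{5} \gamma_{2} + 12 \gamma_{3} - \frac{12}{5} \gamma_{12} + \frac{184}{15} \gamma_{13} - \frac{14}{3} \gamma_{23} - \frac{49}{10} \gamma_{123}


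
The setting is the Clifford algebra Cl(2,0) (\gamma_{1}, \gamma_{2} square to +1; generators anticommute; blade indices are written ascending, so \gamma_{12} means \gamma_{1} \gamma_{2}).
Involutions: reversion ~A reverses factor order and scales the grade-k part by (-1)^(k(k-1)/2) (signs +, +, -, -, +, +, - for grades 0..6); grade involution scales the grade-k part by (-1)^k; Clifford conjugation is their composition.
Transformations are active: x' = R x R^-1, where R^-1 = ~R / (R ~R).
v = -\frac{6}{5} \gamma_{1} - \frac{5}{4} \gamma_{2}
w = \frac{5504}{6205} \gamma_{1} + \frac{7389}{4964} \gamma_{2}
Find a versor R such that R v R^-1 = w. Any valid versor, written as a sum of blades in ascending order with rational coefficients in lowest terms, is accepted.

Take R = v + w = -\frac{1942}{6205} \gamma_{1} + \frac{296}{1241} \gamma_{2}. Because q(v) = q(w) = \frac{1201}{400}, conjugation by R sends v exactly to w.
Answer: -\frac{1942}{6205} \gamma_{1} + \frac{296}{1241} \gamma_{2}


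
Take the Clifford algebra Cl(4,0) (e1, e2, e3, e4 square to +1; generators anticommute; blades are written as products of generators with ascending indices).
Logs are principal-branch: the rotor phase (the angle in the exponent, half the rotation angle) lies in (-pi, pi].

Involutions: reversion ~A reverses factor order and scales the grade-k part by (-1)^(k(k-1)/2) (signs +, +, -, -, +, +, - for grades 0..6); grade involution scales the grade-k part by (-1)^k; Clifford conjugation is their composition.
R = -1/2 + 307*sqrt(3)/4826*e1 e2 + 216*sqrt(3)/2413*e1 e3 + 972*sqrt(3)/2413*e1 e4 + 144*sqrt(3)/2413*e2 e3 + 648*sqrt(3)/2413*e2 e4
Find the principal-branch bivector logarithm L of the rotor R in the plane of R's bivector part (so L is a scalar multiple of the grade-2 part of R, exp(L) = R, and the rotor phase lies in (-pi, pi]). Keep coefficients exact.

The scalar part of R is -1/2, and that scalar determines the rotor phase on the principal branch; recovering the unit plane as bivector-part over sine of the phase gives L = phase * plane.
Concretely: cos(phase) = -1/2 gives phase = ±2*pi/3, and since phase/sin(phase) is even the sign is immaterial: L = (phase/sin(phase)) * <R>_2 = (4*sqrt(3)*pi/9) * <R>_2.
Answer: 614*pi/7239*e1 e2 + 288*pi/2413*e1 e3 + 1296*pi/2413*e1 e4 + 192*pi/2413*e2 e3 + 864*pi/2413*e2 e4


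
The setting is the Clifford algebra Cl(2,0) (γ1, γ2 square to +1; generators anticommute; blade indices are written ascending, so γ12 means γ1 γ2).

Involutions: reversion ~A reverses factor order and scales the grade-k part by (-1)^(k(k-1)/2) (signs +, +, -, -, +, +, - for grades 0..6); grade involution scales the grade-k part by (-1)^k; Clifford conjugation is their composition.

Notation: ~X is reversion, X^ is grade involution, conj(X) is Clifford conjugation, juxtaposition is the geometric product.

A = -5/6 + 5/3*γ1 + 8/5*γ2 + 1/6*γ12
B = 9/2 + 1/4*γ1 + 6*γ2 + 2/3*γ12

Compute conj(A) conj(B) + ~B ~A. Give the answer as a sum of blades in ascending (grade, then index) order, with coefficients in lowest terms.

first term: 277/45 - 883/120*γ1 - 407/360*γ2 + 1693/180*γ12
second term: 277/45 + 289/40*γ1 + 1177/360*γ2 - 1763/180*γ12
Answer: 554/45 - 2/15*γ1 + 77/36*γ2 - 7/18*γ12


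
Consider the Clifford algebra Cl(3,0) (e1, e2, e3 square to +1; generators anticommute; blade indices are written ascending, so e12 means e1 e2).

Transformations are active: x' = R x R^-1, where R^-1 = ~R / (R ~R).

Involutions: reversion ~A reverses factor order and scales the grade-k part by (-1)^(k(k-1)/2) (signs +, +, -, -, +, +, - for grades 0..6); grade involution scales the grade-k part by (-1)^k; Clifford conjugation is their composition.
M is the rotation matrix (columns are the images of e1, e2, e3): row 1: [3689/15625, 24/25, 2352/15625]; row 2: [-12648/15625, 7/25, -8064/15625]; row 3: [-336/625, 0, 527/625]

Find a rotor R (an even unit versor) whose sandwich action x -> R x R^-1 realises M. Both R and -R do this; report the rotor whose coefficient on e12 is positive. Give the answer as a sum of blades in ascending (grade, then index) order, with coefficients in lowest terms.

Method: write R = a + b12*e12 + b13*e13 + b23*e23 with a^2 + b12^2 + b13^2 + b23^2 = 1 (so R^-1 = ~R). Expanding the columns R e_j ~R gives tr M = 4a^2 - 1 and, from the antisymmetric part, M21 - M12 = -4a*b12, M13 - M31 = 4a*b13, M32 - M23 = -4a*b23.
Here tr M = 21239/15625, so a^2 = (1 + tr M)/4 = 9216/15625 and a = ±96/125. Taking a = 96/125: M21 - M12 = -27648/15625, M13 - M31 = 10752/15625, M32 - M23 = 8064/15625, giving b12 = 72/125, b13 = 28/125, b23 = -21/125, i.e. R = 96/125 + 72/125*e12 + 28/125*e13 - 21/125*e23.
Its e12 coefficient is already positive.
Answer: 96/125 + 72/125*e12 + 28/125*e13 - 21/125*e23. Key observation: the double cover Spin(3) -> SO(3) sends R and -R to the same matrix (trace 21239/15625 here), so the stated sign of the e12 coefficient is what selects one sheet.


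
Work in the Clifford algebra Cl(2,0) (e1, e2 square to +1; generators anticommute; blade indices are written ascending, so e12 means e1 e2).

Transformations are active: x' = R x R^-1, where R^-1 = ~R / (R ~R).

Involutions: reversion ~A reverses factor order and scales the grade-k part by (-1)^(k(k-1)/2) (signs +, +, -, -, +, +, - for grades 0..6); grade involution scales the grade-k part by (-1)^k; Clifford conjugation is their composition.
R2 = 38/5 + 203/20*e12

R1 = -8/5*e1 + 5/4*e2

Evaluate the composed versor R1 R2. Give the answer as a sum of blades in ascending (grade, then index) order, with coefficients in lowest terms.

Distribute over the terms of R1 (each basis-blade product reordered to ascending indices, repeated generators contracted through their squares):
(-8/5*e1) R2 = -304/25*e1 - 406/25*e2
(5/4*e2) R2 = -203/16*e1 + 19/2*e2
Summing the partial products and collecting blades:
Answer: -9939/400*e1 - 337/50*e2


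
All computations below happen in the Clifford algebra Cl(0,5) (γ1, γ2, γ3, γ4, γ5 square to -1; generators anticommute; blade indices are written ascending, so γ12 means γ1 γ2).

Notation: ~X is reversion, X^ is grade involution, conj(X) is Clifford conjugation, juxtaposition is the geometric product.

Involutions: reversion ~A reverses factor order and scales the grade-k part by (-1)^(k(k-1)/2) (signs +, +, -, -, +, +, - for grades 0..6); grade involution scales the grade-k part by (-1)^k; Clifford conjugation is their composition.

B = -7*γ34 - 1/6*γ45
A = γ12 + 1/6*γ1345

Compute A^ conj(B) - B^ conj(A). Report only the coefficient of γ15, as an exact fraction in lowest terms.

first term: -1/36*γ13 - 7/6*γ15 + 7*γ1234 + 1/6*γ1245
second term: 1/36*γ13 + 7/6*γ15 + 7*γ1234 + 1/6*γ1245
Answer: -7/3


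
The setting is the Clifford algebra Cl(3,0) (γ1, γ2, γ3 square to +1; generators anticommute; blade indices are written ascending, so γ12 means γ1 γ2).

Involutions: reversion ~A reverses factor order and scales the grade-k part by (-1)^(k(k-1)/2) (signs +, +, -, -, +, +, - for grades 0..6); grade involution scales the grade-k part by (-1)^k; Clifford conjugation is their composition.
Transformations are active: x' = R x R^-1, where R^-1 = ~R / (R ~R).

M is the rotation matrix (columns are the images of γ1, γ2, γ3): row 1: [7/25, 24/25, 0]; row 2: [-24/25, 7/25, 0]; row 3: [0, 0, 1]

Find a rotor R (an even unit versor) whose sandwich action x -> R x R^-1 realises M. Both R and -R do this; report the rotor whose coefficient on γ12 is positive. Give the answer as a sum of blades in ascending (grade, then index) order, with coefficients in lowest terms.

Method: write R = a + b12*γ12 + b13*γ13 + b23*γ23 with a^2 + b12^2 + b13^2 + b23^2 = 1 (so R^-1 = ~R). Expanding the columns R e_j ~R gives tr M = 4a^2 - 1 and, from the antisymmetric part, M21 - M12 = -4a*b12, M13 - M31 = 4a*b13, M32 - M23 = -4a*b23.
Here tr M = 39/25, so a^2 = (1 + tr M)/4 = 16/25 and a = ±4/5. Taking a = 4/5: M21 - M12 = -48/25, M13 - M31 = 0, M32 - M23 = 0, giving b12 = 3/5, b13 = 0, b23 = 0, i.e. R = 4/5 + 3/5*γ12.
Its γ12 coefficient is already positive.
Answer: 4/5 + 3/5*γ12. Recall the cover is two-to-one: with M of trace 39/25, both preimages act alike, and the stated γ12 sign chooses the sheet.


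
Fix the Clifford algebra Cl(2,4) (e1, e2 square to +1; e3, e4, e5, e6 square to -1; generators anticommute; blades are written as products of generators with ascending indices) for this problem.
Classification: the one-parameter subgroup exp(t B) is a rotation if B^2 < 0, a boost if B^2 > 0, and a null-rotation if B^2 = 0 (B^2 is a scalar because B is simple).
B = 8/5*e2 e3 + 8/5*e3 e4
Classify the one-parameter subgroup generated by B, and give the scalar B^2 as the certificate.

B^2 term by term: the squares give (8/5)^2*(e2 e3)^2 + (8/5)^2*(e3 e4)^2 = 64/25*(+1) + 64/25*(-1) = 0 (each basis 2-blade squares to minus the product of its generators' squares); cross terms between blades sharing an index anticommute and cancel. So B^2 = 0.
Answer: null-rotation, certificate B^2 = 0. No conjugation can change B^2 = 0; the sign gives the class.


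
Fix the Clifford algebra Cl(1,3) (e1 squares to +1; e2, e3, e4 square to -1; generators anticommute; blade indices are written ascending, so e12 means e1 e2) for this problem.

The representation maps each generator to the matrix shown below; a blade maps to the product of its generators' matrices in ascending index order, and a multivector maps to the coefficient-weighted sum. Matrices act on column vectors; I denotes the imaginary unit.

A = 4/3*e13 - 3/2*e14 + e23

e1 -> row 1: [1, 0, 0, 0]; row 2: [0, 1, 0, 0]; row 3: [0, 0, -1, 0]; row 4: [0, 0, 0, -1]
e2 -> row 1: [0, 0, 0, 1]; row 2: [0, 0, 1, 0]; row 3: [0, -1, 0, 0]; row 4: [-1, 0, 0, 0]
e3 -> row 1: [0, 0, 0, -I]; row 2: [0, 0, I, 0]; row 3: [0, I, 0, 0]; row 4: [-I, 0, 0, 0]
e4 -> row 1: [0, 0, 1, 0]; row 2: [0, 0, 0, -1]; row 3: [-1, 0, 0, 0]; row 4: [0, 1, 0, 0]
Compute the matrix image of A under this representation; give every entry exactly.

Bivector images (products of the table entries): rho(e13) = rho(e1)rho(e3) = row 1: [0, 0, 0, -I]; row 2: [0, 0, I, 0]; row 3: [0, -I, 0, 0]; row 4: [I, 0, 0, 0]; rho(e14) = rho(e1)rho(e4) = row 1: [0, 0, 1, 0]; row 2: [0, 0, 0, -1]; row 3: [1, 0, 0, 0]; row 4: [0, -1, 0, 0]; rho(e23) = rho(e2)rho(e3) = row 1: [-I, 0, 0, 0]; row 2: [0, I, 0, 0]; row 3: [0, 0, -I, 0]; row 4: [0, 0, 0, I].
M = (4/3)*rho(e13) + (-3/2)*rho(e14) + (1)*rho(e23), summed entrywise:
Answer: row 1: [-I, 0, -3/2, -4*I/3]; row 2: [0, I, 4*I/3, 3/2]; row 3: [-3/2, -4*I/3, -I, 0]; row 4: [4*I/3, 3/2, 0, I]


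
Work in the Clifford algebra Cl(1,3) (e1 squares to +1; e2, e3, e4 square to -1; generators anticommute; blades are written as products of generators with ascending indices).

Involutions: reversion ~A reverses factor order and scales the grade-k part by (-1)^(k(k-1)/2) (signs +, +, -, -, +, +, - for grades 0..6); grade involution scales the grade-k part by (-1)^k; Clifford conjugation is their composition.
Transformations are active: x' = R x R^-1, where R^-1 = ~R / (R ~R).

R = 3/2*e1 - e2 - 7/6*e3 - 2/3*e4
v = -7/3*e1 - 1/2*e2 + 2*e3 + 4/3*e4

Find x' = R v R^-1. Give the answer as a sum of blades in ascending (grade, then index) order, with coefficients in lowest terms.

~R = 3/2*e1 - e2 - 7/6*e3 - 2/3*e4, and R ~R = -5/9, so R^-1 = ~R / (-5/9).
R v = -7/9 - 37/12*e1 e2 + 5/18*e1 e3 + 4/9*e1 e4 - 31/12*e2 e3 - 5/3*e2 e4 - 2/9*e3 e4
Answer: 98/15*e1 - 23/10*e2 - 79/15*e3 - 16/5*e4


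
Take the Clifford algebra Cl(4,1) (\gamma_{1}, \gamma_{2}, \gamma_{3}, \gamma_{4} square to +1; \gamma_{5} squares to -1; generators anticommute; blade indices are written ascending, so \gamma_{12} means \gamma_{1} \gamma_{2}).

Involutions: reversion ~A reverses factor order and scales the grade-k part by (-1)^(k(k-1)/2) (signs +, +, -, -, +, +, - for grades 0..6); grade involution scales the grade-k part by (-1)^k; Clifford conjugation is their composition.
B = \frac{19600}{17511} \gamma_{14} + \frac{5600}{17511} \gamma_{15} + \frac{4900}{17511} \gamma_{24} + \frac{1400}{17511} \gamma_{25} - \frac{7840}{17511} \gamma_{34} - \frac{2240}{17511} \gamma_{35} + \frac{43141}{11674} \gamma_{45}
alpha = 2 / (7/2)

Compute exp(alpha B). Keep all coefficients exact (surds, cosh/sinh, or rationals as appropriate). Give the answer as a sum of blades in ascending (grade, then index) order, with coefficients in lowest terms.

B^2 term by term: the squares give (\frac{19600}{17511})^2*(\gamma_{14})^2 + (\frac{5600}{17511})^2*(\gamma_{15})^2 + (\frac{4900}{17511})^2*(\gamma_{24})^2 + (\frac{1400}{17511})^2*(\gamma_{25})^2 + (-\frac{7840}{17511})^2*(\gamma_{34})^2 + (-\frac{2240}{17511})^2*(\gamma_{35})^2 + (\frac{43141}{11674})^2*(\gamma_{45})^2 = \frac{384160000}{306635121}*(-1) + \frac{31360000}{306635121}*(+1) + \frac{24010000}{306635121}*(-1) + \frac{1960000}{306635121}*(+1) + \frac{61465600}{306635121}*(-1) + \frac{5017600}{306635121}*(+1) + \frac{1861145881}{136282276}*(+1) = \frac{49}{4} (each basis 2-blade squares to minus the product of its generators' squares); cross terms between blades sharing an index anticommute and cancel; the commuting (index-disjoint) pairs give grade-4 terms 2*c*c'*(blade product), which cancel blade by blade — \gamma_{1245}: -\frac{54880000}{306635121} + \frac{54880000}{306635121} = 0; \gamma_{1345}: \frac{87808000}{306635121} - \frac{87808000}{306635121} = 0; \gamma_{2345}: \frac{21952000}{306635121} - \frac{21952000}{306635121} = 0 — confirming B is simple. So B^2 = \frac{49}{4}.
B^2 = \frac{49}{4} — hyperbolic case — the even/odd split gives cosh and sinh: l = \frac{7}{2}, alpha*l = 2, so exp(alpha B) = cosh(2) + (sinh(2)/(\frac{7}{2}))*B = \cosh{\left(2 \right)} + (\frac{2 \sinh{\left(2 \right)}}{7})*B.
Answer: \cosh{\left(2 \right)} + \frac{5600 \sinh{\left(2 \right)}}{17511} \gamma_{14} + \frac{1600 \sinh{\left(2 \right)}}{17511} \gamma_{15} + \frac{1400 \sinh{\left(2 \right)}}{17511} \gamma_{24} + \frac{400 \sinh{\left(2 \right)}}{17511} \gamma_{25} - \frac{2240 \sinh{\left(2 \right)}}{17511} \gamma_{34} - \frac{640 \sinh{\left(2 \right)}}{17511} \gamma_{35} + \frac{6163 \sinh{\left(2 \right)}}{5837} \gamma_{45}


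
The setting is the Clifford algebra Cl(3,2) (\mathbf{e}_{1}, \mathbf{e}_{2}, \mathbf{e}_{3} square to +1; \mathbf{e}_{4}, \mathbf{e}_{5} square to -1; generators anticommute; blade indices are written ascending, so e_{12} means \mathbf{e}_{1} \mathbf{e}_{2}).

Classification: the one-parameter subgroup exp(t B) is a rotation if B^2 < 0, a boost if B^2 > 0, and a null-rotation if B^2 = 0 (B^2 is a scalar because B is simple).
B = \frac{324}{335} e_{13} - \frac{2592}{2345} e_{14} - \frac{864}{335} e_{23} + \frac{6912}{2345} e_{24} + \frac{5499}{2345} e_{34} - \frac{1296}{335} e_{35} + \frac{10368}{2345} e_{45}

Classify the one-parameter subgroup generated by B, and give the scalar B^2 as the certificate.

B^2 term by term: the squares give (\frac{324}{335})^2*(e_{13})^2 + (-\frac{2592}{2345})^2*(e_{14})^2 + (-\frac{864}{335})^2*(e_{23})^2 + (\frac{6912}{2345})^2*(e_{24})^2 + (\frac{5499}{2345})^2*(e_{34})^2 + (-\frac{1296}{335})^2*(e_{35})^2 + (\frac{10368}{2345})^2*(e_{45})^2 = \frac{104976}{112225}*(-1) + \frac{6718464}{5499025}*(+1) + \frac{746496}{112225}*(-1) + \frac{47775744}{5499025}*(+1) + \frac{30239001}{5499025}*(+1) + \frac{1679616}{112225}*(+1) + \frac{107495424}{5499025}*(-1) = \frac{81}{25} (each basis 2-blade squares to minus the product of its generators' squares); cross terms between blades sharing an index anticommute and cancel; the commuting (index-disjoint) pairs give grade-4 terms 2*c*c'*(blade product), which cancel blade by blade — e_{1234}: -\frac{4478976}{785575} + \frac{4478976}{785575} = 0; e_{1345}: \frac{6718464}{785575} - \frac{6718464}{785575} = 0; e_{2345}: -\frac{17915904}{785575} + \frac{17915904}{785575} = 0 — confirming B is simple. So B^2 = \frac{81}{25}.
Answer: boost, certificate B^2 = \frac{81}{25}. Check the certificate: B^2 = \frac{81}{25}, and that sign is decisive whatever form B takes.


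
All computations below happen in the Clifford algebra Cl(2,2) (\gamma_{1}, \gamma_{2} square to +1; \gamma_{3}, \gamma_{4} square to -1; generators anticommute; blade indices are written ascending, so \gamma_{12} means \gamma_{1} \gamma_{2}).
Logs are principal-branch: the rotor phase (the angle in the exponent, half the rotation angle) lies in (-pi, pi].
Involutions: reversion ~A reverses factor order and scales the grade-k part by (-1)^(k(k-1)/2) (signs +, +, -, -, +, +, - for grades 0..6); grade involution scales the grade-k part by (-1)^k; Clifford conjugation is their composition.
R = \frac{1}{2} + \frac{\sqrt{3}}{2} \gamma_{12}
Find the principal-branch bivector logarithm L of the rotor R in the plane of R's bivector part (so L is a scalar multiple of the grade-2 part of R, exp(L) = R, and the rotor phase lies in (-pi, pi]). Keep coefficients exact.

The scalar part of R is \frac{1}{2}, so the principal-branch rotor phase is pinned; divide the bivector part by its sine to get the unit plane — L is the phase times that plane.
Concretely: cos(phase) = \frac{1}{2} gives phase = ±\frac{\pi}{3}, and since phase/sin(phase) is even the sign is immaterial: L = (phase/sin(phase)) * <R>_2 = (\frac{2 \sqrt{3} \pi}{9}) * <R>_2.
Answer: \frac{\pi}{3} \gamma_{12}


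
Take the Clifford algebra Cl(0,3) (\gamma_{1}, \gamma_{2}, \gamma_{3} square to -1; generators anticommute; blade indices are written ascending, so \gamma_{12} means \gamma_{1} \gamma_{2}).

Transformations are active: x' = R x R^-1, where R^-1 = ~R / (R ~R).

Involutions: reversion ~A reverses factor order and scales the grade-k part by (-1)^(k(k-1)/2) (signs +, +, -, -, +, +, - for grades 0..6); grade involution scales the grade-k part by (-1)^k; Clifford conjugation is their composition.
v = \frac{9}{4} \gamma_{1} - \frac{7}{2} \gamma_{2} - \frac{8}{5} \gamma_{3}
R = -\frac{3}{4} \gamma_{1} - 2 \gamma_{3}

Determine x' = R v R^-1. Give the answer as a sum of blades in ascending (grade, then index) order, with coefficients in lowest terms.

~R = -\frac{3}{4} \gamma_{1} - 2 \gamma_{3}, and R ~R = -\frac{73}{16}, so R^-1 = ~R / (-\frac{73}{16}).
R v = -\frac{121}{80} + \frac{21}{8} \gamma_{12} + \frac{57}{10} \gamma_{13} - 7 \gamma_{23}
Answer: -\frac{4011}{1460} \gamma_{1} + \frac{7}{2} \gamma_{2} + \frac{20}{73} \gamma_{3}


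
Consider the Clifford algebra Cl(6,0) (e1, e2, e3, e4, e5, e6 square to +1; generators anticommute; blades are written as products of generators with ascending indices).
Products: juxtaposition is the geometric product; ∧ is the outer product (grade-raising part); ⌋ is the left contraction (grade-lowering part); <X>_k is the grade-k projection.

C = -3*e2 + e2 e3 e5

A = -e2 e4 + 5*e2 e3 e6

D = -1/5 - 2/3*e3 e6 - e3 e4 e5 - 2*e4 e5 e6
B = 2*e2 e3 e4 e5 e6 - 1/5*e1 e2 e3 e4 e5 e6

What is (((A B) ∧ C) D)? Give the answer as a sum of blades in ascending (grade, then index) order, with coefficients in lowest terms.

step 1: -10*e4 e5 - e1 e4 e5 - 2*e3 e5 e6 + 1/5*e1 e3 e5 e6
step 2: 30*e2 e4 e5 + 3*e1 e2 e4 e5 - 6*e2 e3 e5 e6 + 3/5*e1 e2 e3 e5 e6
step 3: 30*e2 e3 + 4*e2 e5 + 60*e2 e6 + 3*e1 e2 e3 - 2/5*e1 e2 e5 + 6*e1 e2 e6 - 12*e2 e3 e4 - 6*e2 e4 e5 - 6*e2 e4 e6 + 6/5*e1 e2 e3 e4 - 3/5*e1 e2 e4 e5 + 3/5*e1 e2 e4 e6 + 6/5*e2 e3 e5 e6 - 3/25*e1 e2 e3 e5 e6 - 20*e2 e3 e4 e5 e6 - 2*e1 e2 e3 e4 e5 e6
Answer: 30*e2 e3 + 4*e2 e5 + 60*e2 e6 + 3*e1 e2 e3 - 2/5*e1 e2 e5 + 6*e1 e2 e6 - 12*e2 e3 e4 - 6*e2 e4 e5 - 6*e2 e4 e6 + 6/5*e1 e2 e3 e4 - 3/5*e1 e2 e4 e5 + 3/5*e1 e2 e4 e6 + 6/5*e2 e3 e5 e6 - 3/25*e1 e2 e3 e5 e6 - 20*e2 e3 e4 e5 e6 - 2*e1 e2 e3 e4 e5 e6


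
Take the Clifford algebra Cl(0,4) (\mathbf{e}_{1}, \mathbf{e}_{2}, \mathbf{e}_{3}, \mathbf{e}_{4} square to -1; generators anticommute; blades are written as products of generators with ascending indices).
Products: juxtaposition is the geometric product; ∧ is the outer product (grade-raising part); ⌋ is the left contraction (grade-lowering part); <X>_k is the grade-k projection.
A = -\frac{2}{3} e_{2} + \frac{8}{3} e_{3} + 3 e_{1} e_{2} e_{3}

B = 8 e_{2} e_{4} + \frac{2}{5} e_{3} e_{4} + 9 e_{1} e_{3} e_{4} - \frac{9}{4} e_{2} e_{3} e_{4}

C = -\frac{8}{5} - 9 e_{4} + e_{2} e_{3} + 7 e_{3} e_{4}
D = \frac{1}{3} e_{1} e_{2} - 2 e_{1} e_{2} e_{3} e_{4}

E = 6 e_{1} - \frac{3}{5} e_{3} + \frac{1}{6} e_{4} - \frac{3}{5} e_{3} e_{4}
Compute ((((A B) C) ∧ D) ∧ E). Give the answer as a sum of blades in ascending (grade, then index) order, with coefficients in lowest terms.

step 1: \frac{64}{15} e_{4} + \frac{123}{4} e_{1} e_{4} + 21 e_{2} e_{4} - \frac{3}{2} e_{3} e_{4} - \frac{6}{5} e_{1} e_{2} e_{4} + 24 e_{1} e_{3} e_{4} - \frac{108}{5} e_{2} e_{3} e_{4} + 6 e_{1} e_{2} e_{3} e_{4}
step 2: \frac{489}{10} + \frac{435}{4} e_{1} + \frac{1701}{5} e_{2} + \frac{491}{30} e_{3} + \frac{1108}{75} e_{4} - \frac{264}{5} e_{1} e_{2} + \frac{1725}{4} e_{1} e_{3} - \frac{276}{5} e_{1} e_{4} - \frac{237}{5} e_{2} e_{3} - \frac{351}{10} e_{2} e_{4} - \frac{93}{5} e_{3} e_{4} + \frac{228}{5} e_{1} e_{2} e_{3} + \frac{648}{25} e_{1} e_{2} e_{4} - \frac{186}{5} e_{1} e_{3} e_{4} + \frac{2912}{75} e_{2} e_{3} e_{4} + \frac{423}{20} e_{1} e_{2} e_{3} e_{4}
step 3: \frac{163}{10} e_{1} e_{2} + \frac{491}{90} e_{1} e_{2} e_{3} + \frac{1108}{225} e_{1} e_{2} e_{4} - 104 e_{1} e_{2} e_{3} e_{4}
step 4: -\frac{489}{50} e_{1} e_{2} e_{3} + \frac{163}{60} e_{1} e_{2} e_{4} - \frac{79867}{13500} e_{1} e_{2} e_{3} e_{4}
Answer: -\frac{489}{50} e_{1} e_{2} e_{3} + \frac{163}{60} e_{1} e_{2} e_{4} - \frac{79867}{13500} e_{1} e_{2} e_{3} e_{4}


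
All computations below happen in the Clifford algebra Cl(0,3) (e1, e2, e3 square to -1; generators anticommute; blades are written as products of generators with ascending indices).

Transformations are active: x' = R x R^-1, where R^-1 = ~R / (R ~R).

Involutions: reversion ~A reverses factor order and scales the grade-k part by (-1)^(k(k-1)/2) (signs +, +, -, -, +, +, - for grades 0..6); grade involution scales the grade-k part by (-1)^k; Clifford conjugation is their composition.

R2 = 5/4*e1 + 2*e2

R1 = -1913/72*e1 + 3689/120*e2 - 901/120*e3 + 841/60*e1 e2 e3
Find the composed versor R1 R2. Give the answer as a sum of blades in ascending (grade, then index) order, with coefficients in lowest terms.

Distribute over the terms of R2 (each basis-blade product reordered to ascending indices, repeated generators contracted through their squares):
R1 (5/4*e1) = 9565/288 - 3689/96*e1 e2 + 901/96*e1 e3 - 841/48*e2 e3
R1 (2*e2) = -3689/60 - 1913/36*e1 e2 + 841/30*e1 e3 + 901/60*e2 e3
Summing the partial products and collecting blades:
Answer: -40711/1440 - 26371/288*e1 e2 + 5987/160*e1 e3 - 601/240*e2 e3


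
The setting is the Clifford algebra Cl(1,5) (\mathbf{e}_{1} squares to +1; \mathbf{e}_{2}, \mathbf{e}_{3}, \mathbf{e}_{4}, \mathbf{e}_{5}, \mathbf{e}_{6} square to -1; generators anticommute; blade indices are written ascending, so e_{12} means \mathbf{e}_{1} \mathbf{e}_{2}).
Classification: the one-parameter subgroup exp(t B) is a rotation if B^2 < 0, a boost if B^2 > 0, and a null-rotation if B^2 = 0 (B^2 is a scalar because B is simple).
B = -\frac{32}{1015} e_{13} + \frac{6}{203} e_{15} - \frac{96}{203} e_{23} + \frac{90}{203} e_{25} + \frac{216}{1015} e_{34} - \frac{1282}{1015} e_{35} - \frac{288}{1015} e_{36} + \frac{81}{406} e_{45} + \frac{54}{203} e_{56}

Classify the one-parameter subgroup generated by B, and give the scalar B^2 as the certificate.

B^2 term by term: the squares give (-\frac{32}{1015})^2*(e_{13})^2 + (\frac{6}{203})^2*(e_{15})^2 + (-\frac{96}{203})^2*(e_{23})^2 + (\frac{90}{203})^2*(e_{25})^2 + (\frac{216}{1015})^2*(e_{34})^2 + (-\frac{1282}{1015})^2*(e_{35})^2 + (-\frac{288}{1015})^2*(e_{36})^2 + (\frac{81}{406})^2*(e_{45})^2 + (\frac{54}{203})^2*(e_{56})^2 = \frac{1024}{1030225}*(+1) + \frac{36}{41209}*(+1) + \frac{9216}{41209}*(-1) + \frac{8100}{41209}*(-1) + \frac{46656}{1030225}*(-1) + \frac{1643524}{1030225}*(-1) + \frac{82944}{1030225}*(-1) + \frac{6561}{164836}*(-1) + \frac{2916}{41209}*(-1) = -\frac{9}{4} (each basis 2-blade squares to minus the product of its generators' squares); cross terms between blades sharing an index anticommute and cancel; the commuting (index-disjoint) pairs give grade-4 terms 2*c*c'*(blade product), which cancel blade by blade — e_{1235}: \frac{1152}{41209} - \frac{1152}{41209} = 0; e_{1345}: -\frac{2592}{206045} + \frac{2592}{206045} = 0; e_{1356}: -\frac{3456}{206045} + \frac{3456}{206045} = 0; e_{2345}: -\frac{7776}{41209} + \frac{7776}{41209} = 0; e_{2356}: -\frac{10368}{41209} + \frac{10368}{41209} = 0; e_{3456}: \frac{23328}{206045} - \frac{23328}{206045} = 0 — confirming B is simple. So B^2 = -\frac{9}{4}.
Answer: rotation, certificate B^2 = -\frac{9}{4}. Certificate logic: -\frac{9}{4} is a conjugation-invariant scalar, so its sign fixes rotation versus boost versus null-rotation outright.


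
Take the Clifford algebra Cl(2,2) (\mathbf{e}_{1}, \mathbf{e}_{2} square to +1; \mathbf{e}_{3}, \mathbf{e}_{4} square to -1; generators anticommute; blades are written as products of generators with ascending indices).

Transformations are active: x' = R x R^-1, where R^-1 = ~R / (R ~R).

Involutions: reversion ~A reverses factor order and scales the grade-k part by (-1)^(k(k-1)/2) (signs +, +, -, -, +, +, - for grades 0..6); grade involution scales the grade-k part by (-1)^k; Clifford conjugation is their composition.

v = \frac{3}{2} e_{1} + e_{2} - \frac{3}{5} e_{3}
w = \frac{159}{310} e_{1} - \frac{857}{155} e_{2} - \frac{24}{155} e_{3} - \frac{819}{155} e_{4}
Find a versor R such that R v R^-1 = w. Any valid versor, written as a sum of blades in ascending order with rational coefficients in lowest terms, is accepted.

Equal squares first: v^2 = w^2 = \frac{289}{100}. Then v + w = \frac{312}{155} e_{1} - \frac{702}{155} e_{2} - \frac{117}{155} e_{3} - \frac{819}{155} e_{4} is a versor taking v to w, provided it is invertible.
Answer: \frac{312}{155} e_{1} - \frac{702}{155} e_{2} - \frac{117}{155} e_{3} - \frac{819}{155} e_{4}


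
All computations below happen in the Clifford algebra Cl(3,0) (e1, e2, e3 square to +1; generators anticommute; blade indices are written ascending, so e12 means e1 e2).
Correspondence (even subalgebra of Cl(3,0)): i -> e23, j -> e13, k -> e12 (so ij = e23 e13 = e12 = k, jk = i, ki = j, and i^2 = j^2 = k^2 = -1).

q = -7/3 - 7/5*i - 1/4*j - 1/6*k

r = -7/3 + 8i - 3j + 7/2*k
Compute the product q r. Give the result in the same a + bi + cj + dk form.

In blades: q = -7/3 - 1/6*e12 - 1/4*e13 - 7/5*e23, r = -7/3 + 7/2*e12 - 3*e13 + 8*e23.
Distribute q over r term by term (generator squares from the signature, products reordered to ascending indices): (-7/3)*r = 49/9 - 49/6*e12 + 7*e13 - 56/3*e23; (-1/6*e12)*r = 7/12 + 7/18*e12 - 4/3*e13 - 1/2*e23; (-1/4*e13)*r = -3/4 + 2*e12 + 7/12*e13 - 7/8*e23; (-7/5*e23)*r = 56/5 + 21/5*e12 + 49/10*e13 + 49/15*e23.
Sum: 1483/90 - 71/45*e12 + 223/20*e13 - 671/40*e23; translating back through the correspondence:
Answer: 1483/90 - 671/40*i + 223/20*j - 71/45*k


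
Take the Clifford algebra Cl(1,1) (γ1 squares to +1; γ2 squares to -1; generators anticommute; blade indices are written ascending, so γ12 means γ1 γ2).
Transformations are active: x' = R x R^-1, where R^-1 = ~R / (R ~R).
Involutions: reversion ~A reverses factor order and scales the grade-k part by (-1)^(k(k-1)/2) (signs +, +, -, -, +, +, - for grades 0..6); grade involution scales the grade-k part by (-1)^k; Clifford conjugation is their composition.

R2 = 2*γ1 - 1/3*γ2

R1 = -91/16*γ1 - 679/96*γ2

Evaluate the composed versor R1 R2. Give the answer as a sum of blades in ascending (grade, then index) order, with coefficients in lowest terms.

Distribute over the terms of R1 (each basis-blade product reordered to ascending indices, repeated generators contracted through their squares):
(-91/16*γ1) R2 = -91/8 + 91/48*γ12
(-679/96*γ2) R2 = -679/288 + 679/48*γ12
Summing the partial products and collecting blades:
Answer: -3955/288 + 385/24*γ12


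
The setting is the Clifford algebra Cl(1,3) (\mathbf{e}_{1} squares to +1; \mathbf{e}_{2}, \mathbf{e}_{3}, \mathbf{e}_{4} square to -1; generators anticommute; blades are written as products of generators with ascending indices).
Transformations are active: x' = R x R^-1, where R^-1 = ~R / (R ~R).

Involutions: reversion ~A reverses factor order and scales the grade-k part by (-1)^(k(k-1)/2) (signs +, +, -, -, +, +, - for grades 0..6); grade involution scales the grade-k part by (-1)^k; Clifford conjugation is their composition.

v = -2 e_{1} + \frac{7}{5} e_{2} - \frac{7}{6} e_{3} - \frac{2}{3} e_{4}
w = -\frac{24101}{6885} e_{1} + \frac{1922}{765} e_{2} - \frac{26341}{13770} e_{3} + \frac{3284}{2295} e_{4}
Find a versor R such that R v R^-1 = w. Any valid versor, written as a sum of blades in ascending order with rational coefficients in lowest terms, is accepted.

Construction: equal norms (both \frac{211}{900}) license R = v + w = -\frac{37871}{6885} e_{1} + \frac{2993}{765} e_{2} - \frac{21203}{6885} e_{3} + \frac{1754}{2295} e_{4} — nothing changes along that direction, while (v - w)/2 changes sign, so v maps onto w.
Answer: -\frac{37871}{6885} e_{1} + \frac{2993}{765} e_{2} - \frac{21203}{6885} e_{3} + \frac{1754}{2295} e_{4}


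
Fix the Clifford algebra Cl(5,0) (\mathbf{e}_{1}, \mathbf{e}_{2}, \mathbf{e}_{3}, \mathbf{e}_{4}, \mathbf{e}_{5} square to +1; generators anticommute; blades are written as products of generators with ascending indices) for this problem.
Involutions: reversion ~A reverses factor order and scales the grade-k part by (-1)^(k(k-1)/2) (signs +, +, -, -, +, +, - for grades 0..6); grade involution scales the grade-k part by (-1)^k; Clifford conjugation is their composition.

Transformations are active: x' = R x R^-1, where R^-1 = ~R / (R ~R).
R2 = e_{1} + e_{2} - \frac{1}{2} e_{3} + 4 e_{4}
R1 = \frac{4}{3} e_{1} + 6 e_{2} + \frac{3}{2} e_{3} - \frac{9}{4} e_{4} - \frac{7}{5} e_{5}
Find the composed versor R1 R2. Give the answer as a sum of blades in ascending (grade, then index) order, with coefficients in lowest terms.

Distribute over the terms of R2 (each basis-blade product reordered to ascending indices, repeated generators contracted through their squares):
R1 (e_{1}) = \frac{4}{3} - 6 e_{1} e_{2} - \frac{3}{2} e_{1} e_{3} + \frac{9}{4} e_{1} e_{4} + \frac{7}{5} e_{1} e_{5}
R1 (e_{2}) = 6 + \frac{4}{3} e_{1} e_{2} - \frac{3}{2} e_{2} e_{3} + \frac{9}{4} e_{2} e_{4} + \frac{7}{5} e_{2} e_{5}
R1 (-\frac{1}{2} e_{3}) = -\frac{3}{4} - \frac{2}{3} e_{1} e_{3} - 3 e_{2} e_{3} - \frac{9}{8} e_{3} e_{4} - \frac{7}{10} e_{3} e_{5}
R1 (4 e_{4}) = -9 + \frac{16}{3} e_{1} e_{4} + 24 e_{2} e_{4} + 6 e_{3} e_{4} + \frac{28}{5} e_{4} e_{5}
Summing the partial products and collecting blades:
Answer: -\frac{29}{12} - \frac{14}{3} e_{1} e_{2} - \frac{13}{6} e_{1} e_{3} + \frac{91}{12} e_{1} e_{4} + \frac{7}{5} e_{1} e_{5} - \frac{9}{2} e_{2} e_{3} + \frac{105}{4} e_{2} e_{4} + \frac{7}{5} e_{2} e_{5} + \frac{39}{8} e_{3} e_{4} - \frac{7}{10} e_{3} e_{5} + \frac{28}{5} e_{4} e_{5}


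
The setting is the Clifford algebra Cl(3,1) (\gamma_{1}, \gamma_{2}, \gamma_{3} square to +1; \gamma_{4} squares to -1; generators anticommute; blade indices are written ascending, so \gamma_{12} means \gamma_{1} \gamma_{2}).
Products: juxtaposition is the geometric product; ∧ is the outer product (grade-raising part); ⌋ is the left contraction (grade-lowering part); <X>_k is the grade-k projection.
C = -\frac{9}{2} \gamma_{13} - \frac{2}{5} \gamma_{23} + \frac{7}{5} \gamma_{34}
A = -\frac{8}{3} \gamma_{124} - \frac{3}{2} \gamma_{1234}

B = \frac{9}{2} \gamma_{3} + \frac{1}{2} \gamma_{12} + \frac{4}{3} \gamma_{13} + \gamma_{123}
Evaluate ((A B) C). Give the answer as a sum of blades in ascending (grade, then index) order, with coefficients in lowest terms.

step 1: -\frac{1}{6} \gamma_{4} - 2 \gamma_{24} - \frac{23}{12} \gamma_{34} + \frac{27}{4} \gamma_{124} + \frac{32}{9} \gamma_{234} + 12 \gamma_{1234}
step 2: -\frac{161}{60} + \frac{224}{45} \gamma_{2} - \frac{7}{30} \gamma_{3} + \frac{64}{45} \gamma_{4} + \frac{84}{5} \gamma_{12} - \frac{153}{40} \gamma_{14} - \frac{14}{5} \gamma_{23} - \frac{1643}{30} \gamma_{24} + \frac{4}{5} \gamma_{34} + \frac{189}{20} \gamma_{123} - 16 \gamma_{124} - \frac{39}{20} \gamma_{134} + \frac{3653}{120} \gamma_{234} - 9 \gamma_{1234}
Answer: -\frac{161}{60} + \frac{224}{45} \gamma_{2} - \frac{7}{30} \gamma_{3} + \frac{64}{45} \gamma_{4} + \frac{84}{5} \gamma_{12} - \frac{153}{40} \gamma_{14} - \frac{14}{5} \gamma_{23} - \frac{1643}{30} \gamma_{24} + \frac{4}{5} \gamma_{34} + \frac{189}{20} \gamma_{123} - 16 \gamma_{124} - \frac{39}{20} \gamma_{134} + \frac{3653}{120} \gamma_{234} - 9 \gamma_{1234}


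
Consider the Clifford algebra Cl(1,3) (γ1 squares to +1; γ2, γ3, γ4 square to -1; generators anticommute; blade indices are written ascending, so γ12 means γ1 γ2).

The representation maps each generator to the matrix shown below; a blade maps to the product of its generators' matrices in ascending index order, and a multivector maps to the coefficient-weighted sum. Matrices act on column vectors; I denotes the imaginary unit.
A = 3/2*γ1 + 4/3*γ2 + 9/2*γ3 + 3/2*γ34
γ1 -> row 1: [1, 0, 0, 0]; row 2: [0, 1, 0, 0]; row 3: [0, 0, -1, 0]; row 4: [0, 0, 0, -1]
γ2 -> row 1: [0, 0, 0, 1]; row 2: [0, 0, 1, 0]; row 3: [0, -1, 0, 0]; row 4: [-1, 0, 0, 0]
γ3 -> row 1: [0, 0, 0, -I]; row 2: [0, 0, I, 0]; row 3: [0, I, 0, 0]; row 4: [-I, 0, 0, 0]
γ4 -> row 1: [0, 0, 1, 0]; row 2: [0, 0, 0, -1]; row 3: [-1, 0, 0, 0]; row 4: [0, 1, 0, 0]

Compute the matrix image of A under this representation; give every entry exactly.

Bivector images (products of the table entries): rho(γ34) = rho(γ3)rho(γ4) = row 1: [0, -I, 0, 0]; row 2: [-I, 0, 0, 0]; row 3: [0, 0, 0, -I]; row 4: [0, 0, -I, 0].
M = (3/2)*rho(γ1) + (4/3)*rho(γ2) + (9/2)*rho(γ3) + (3/2)*rho(γ34), summed entrywise:
Answer: row 1: [3/2, -3*I/2, 0, 4/3 - 9*I/2]; row 2: [-3*I/2, 3/2, 4/3 + 9*I/2, 0]; row 3: [0, -4/3 + 9*I/2, -3/2, -3*I/2]; row 4: [-4/3 - 9*I/2, 0, -3*I/2, -3/2]


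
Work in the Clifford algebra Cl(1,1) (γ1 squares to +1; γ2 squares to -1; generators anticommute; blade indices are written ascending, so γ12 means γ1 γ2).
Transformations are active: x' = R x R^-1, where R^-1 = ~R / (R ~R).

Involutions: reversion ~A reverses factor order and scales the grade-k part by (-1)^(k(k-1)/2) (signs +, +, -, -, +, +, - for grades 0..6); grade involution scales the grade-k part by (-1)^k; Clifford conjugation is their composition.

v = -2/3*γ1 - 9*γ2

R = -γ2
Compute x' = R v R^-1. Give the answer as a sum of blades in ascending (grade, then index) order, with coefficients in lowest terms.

~R = -γ2, and R ~R = -1, so R^-1 = ~R / (-1).
R v = -9 - 2/3*γ12
Answer: 2/3*γ1 - 9*γ2


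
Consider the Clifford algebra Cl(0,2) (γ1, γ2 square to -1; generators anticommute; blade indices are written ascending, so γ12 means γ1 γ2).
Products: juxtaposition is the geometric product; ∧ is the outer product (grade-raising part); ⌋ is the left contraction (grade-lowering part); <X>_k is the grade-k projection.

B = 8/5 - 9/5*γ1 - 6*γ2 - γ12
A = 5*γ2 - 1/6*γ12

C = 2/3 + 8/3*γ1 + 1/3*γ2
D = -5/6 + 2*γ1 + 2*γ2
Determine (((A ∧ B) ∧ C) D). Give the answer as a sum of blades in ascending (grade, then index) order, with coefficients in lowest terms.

step 1: 8*γ2 + 131/15*γ12
step 2: 16/3*γ2 - 698/45*γ12
step 3: -32/3 + 1396/45*γ1 - 532/15*γ2 + 61/27*γ12
Answer: -32/3 + 1396/45*γ1 - 532/15*γ2 + 61/27*γ12


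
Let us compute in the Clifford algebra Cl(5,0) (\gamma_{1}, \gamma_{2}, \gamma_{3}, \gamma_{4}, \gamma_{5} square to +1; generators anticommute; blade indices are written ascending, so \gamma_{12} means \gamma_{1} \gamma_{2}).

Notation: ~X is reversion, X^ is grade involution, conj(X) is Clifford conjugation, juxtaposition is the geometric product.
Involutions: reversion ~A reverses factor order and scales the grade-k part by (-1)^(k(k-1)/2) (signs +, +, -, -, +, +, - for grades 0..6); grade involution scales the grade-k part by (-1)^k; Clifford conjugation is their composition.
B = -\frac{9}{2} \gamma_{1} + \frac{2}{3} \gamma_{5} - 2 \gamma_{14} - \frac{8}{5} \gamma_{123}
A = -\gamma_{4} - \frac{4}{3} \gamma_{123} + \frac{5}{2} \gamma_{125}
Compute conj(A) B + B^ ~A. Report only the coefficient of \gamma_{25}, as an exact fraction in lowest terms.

first term: -\frac{32}{15} + 2 \gamma_{1} + \frac{5}{3} \gamma_{12} + \frac{9}{2} \gamma_{14} + 6 \gamma_{23} - \frac{45}{4} \gamma_{25} - 4 \gamma_{35} + \frac{2}{3} \gamma_{45} + \frac{8}{3} \gamma_{234} + 5 \gamma_{245} + \frac{8}{5} \gamma_{1234} - \frac{8}{9} \gamma_{1235}
second term: -\frac{32}{15} + 2 \gamma_{1} + \frac{5}{3} \gamma_{12} - \frac{9}{2} \gamma_{14} + 6 \gamma_{23} - \frac{45}{4} \gamma_{25} + 4 \gamma_{35} - \frac{2}{3} \gamma_{45} + \frac{8}{3} \gamma_{234} + 5 \gamma_{245} - \frac{8}{5} \gamma_{1234} + \frac{8}{9} \gamma_{1235}
Answer: -\frac{45}{2}


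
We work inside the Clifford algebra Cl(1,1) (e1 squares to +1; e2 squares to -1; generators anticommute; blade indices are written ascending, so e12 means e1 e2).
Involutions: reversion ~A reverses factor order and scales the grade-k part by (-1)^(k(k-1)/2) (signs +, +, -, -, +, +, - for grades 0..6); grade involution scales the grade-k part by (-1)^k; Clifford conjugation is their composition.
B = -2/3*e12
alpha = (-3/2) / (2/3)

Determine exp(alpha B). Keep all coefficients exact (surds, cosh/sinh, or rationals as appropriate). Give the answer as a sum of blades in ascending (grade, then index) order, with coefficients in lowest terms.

B^2 = (-2/3)^2*(e12)^2 = 4/9*(+1) = 4/9 (a basis 2-blade squares to minus the product of its generators' squares).
B^2 = 4/9 — a positive square means the series sums to a boost: l = 2/3, alpha*l = -3/2, so exp(alpha B) = cosh(-3/2) + (sinh(-3/2)/(2/3))*B = cosh(3/2) + (-3*sinh(3/2)/2)*B.
Answer: cosh(3/2) + sinh(3/2)*e12


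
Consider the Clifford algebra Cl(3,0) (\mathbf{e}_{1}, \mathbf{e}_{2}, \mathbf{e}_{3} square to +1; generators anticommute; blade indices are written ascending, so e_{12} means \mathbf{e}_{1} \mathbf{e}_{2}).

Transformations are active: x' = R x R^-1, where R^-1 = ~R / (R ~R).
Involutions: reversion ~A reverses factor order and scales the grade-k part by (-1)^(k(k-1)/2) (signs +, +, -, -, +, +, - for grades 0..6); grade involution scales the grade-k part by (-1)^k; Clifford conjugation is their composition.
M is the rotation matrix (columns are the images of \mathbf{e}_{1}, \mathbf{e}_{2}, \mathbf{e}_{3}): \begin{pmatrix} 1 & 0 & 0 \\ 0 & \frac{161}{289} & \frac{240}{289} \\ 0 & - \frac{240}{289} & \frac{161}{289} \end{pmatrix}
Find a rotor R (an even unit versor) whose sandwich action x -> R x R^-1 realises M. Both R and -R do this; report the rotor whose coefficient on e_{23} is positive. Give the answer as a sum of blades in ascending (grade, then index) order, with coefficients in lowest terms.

Method: write R = a + b12*e_{12} + b13*e_{13} + b23*e_{23} with a^2 + b12^2 + b13^2 + b23^2 = 1 (so R^-1 = ~R). Expanding the columns R e_j ~R gives tr M = 4a^2 - 1 and, from the antisymmetric part, M21 - M12 = -4a*b12, M13 - M31 = 4a*b13, M32 - M23 = -4a*b23.
Here tr M = \frac{611}{289}, so a^2 = (1 + tr M)/4 = \frac{225}{289} and a = ±\frac{15}{17}. Taking a = \frac{15}{17}: M21 - M12 = 0, M13 - M31 = 0, M32 - M23 = -\frac{480}{289}, giving b12 = 0, b13 = 0, b23 = \frac{8}{17}, i.e. R = \frac{15}{17} + \frac{8}{17} e_{23}.
Its e_{23} coefficient is already positive.
Answer: \frac{15}{17} + \frac{8}{17} e_{23}. Why the constraint matters: R and -R act identically through the sandwich — M has trace \frac{611}{289} either way — so only the sign condition on e_{23} picks one of the two preimages.
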